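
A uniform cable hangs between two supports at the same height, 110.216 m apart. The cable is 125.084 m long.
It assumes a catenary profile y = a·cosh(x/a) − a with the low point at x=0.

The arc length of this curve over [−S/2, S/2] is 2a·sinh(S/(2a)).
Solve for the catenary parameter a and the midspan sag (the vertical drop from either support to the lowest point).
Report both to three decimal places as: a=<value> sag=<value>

seed: a₀ = √(S³/(24(L−S))) = √(110.216³/(24·14.868)) = 61.254087
iter 1: u=0.899662  f(a)=+6.134e-01  f'(a)=-5.259e-01  a ← 61.254087 − (+6.134e-01/-5.259e-01) = 62.420527
iter 2: u=0.882851  f(a)=+1.796e-02  f'(a)=-4.955e-01  a ← 62.420527 − (+1.796e-02/-4.955e-01) = 62.456774
iter 3: u=0.882338  f(a)=+1.643e-05  f'(a)=-4.946e-01  a ← 62.456774 − (+1.643e-05/-4.946e-01) = 62.456807
iter 4: u=0.882338  f(a)=+1.376e-11  f'(a)=-4.946e-01  a ← 62.456807 − (+1.376e-11/-4.946e-01) = 62.456807
converged: |Δa| < 1e-12 after 4 iterations
sag = a·(cosh(S/(2a)) − 1) = 62.456807·(cosh(0.882338) − 1) = 25.930718
T_max/T_min = cosh(S/(2a)) = 1.415178

a=62.457 sag=25.931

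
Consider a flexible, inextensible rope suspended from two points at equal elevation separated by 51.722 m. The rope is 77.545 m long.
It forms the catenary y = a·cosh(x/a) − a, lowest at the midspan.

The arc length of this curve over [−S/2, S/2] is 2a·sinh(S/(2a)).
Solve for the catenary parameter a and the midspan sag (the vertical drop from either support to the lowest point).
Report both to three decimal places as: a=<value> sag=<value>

a=15.953 sag=25.973

seed: a₀ = √(S³/(24(L−S))) = √(51.722³/(24·25.823)) = 14.941837
iter 1: u=1.730778  f(a)=+4.155e+00  f'(a)=-4.609e+00  a ← 14.941837 − (+4.155e+00/-4.609e+00) = 15.843421
iter 2: u=1.632286  f(a)=+4.058e-01  f'(a)=-3.749e+00  a ← 15.843421 − (+4.058e-01/-3.749e+00) = 15.951668
iter 3: u=1.621210  f(a)=+4.795e-03  f'(a)=-3.661e+00  a ← 15.951668 − (+4.795e-03/-3.661e+00) = 15.952978
iter 4: u=1.621077  f(a)=+6.871e-07  f'(a)=-3.660e+00  a ← 15.952978 − (+6.871e-07/-3.660e+00) = 15.952978
iter 5: u=1.621077  f(a)=+1.421e-14  f'(a)=-3.660e+00  a ← 15.952978 − (+1.421e-14/-3.660e+00) = 15.952978
converged: |Δa| < 1e-12 after 5 iterations
sag = a·(cosh(S/(2a)) − 1) = 15.952978·(cosh(1.621077) − 1) = 25.973199
T_max/T_min = cosh(S/(2a)) = 2.628110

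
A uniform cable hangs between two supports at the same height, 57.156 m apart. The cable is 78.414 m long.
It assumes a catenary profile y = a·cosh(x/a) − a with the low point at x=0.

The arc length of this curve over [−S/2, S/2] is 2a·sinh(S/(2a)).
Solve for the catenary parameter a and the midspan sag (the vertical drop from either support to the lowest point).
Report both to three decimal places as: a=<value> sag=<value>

seed: a₀ = √(S³/(24(L−S))) = √(57.156³/(24·21.258)) = 19.130482
iter 1: u=1.493846  f(a)=+2.502e+00  f'(a)=-2.760e+00  a ← 19.130482 − (+2.502e+00/-2.760e+00) = 20.037128
iter 2: u=1.426252  f(a)=+1.889e-01  f'(a)=-2.357e+00  a ← 20.037128 − (+1.889e-01/-2.357e+00) = 20.117244
iter 3: u=1.420572  f(a)=+1.270e-03  f'(a)=-2.326e+00  a ← 20.117244 − (+1.270e-03/-2.326e+00) = 20.117790
iter 4: u=1.420534  f(a)=+5.832e-08  f'(a)=-2.325e+00  a ← 20.117790 − (+5.832e-08/-2.325e+00) = 20.117790
iter 5: u=1.420534  f(a)=+0.000e+00  f'(a)=-2.325e+00  a ← 20.117790 − (+0.000e+00/-2.325e+00) = 20.117790
converged: |Δa| < 1e-12 after 5 iterations
sag = a·(cosh(S/(2a)) − 1) = 20.117790·(cosh(1.420534) − 1) = 23.949367
T_max/T_min = cosh(S/(2a)) = 2.190457

a=20.118 sag=23.949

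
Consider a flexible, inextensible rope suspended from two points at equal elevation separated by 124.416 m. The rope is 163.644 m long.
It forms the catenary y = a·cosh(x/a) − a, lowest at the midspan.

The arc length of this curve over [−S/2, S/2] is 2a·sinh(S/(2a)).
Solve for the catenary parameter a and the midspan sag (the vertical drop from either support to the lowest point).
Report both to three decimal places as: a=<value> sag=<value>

seed: a₀ = √(S³/(24(L−S))) = √(124.416³/(24·39.228)) = 45.228340
iter 1: u=1.375421  f(a)=+3.882e+00  f'(a)=-2.086e+00  a ← 45.228340 − (+3.882e+00/-2.086e+00) = 47.089572
iter 2: u=1.321057  f(a)=+2.525e-01  f'(a)=-1.823e+00  a ← 47.089572 − (+2.525e-01/-1.823e+00) = 47.228118
iter 3: u=1.317181  f(a)=+1.233e-03  f'(a)=-1.805e+00  a ← 47.228118 − (+1.233e-03/-1.805e+00) = 47.228801
iter 4: u=1.317162  f(a)=+2.968e-08  f'(a)=-1.805e+00  a ← 47.228801 − (+2.968e-08/-1.805e+00) = 47.228801
iter 5: u=1.317162  f(a)=+2.842e-14  f'(a)=-1.805e+00  a ← 47.228801 − (+2.842e-14/-1.805e+00) = 47.228801
converged: |Δa| < 1e-12 after 5 iterations
sag = a·(cosh(S/(2a)) − 1) = 47.228801·(cosh(1.317162) − 1) = 47.245531
T_max/T_min = cosh(S/(2a)) = 2.000354

a=47.229 sag=47.246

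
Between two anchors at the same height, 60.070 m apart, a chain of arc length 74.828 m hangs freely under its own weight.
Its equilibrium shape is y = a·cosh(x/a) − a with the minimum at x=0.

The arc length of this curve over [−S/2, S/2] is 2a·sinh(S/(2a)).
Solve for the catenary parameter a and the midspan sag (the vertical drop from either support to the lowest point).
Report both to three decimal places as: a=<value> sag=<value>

a=25.603 sag=19.733

seed: a₀ = √(S³/(24(L−S))) = √(60.070³/(24·14.758)) = 24.738142
iter 1: u=1.214117  f(a)=+1.127e+00  f'(a)=-1.379e+00  a ← 24.738142 − (+1.127e+00/-1.379e+00) = 25.555455
iter 2: u=1.175287  f(a)=+5.825e-02  f'(a)=-1.239e+00  a ← 25.555455 − (+5.825e-02/-1.239e+00) = 25.602452
iter 3: u=1.173130  f(a)=+1.744e-04  f'(a)=-1.232e+00  a ← 25.602452 − (+1.744e-04/-1.232e+00) = 25.602594
iter 4: u=1.173123  f(a)=+1.575e-09  f'(a)=-1.232e+00  a ← 25.602594 − (+1.575e-09/-1.232e+00) = 25.602594
iter 5: u=1.173123  f(a)=+1.421e-14  f'(a)=-1.232e+00  a ← 25.602594 − (+1.421e-14/-1.232e+00) = 25.602594
converged: |Δa| < 1e-12 after 5 iterations
sag = a·(cosh(S/(2a)) − 1) = 25.602594·(cosh(1.173123) − 1) = 19.732825
T_max/T_min = cosh(S/(2a)) = 1.770735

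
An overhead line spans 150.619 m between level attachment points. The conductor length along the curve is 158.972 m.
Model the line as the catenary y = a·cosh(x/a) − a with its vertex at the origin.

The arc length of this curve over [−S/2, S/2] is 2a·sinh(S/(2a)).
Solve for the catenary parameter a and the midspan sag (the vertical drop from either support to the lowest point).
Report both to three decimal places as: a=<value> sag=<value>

a=131.627 sag=22.138

seed: a₀ = √(S³/(24(L−S))) = √(150.619³/(24·8.353)) = 130.554780
iter 1: u=0.576842  f(a)=+1.401e-01  f'(a)=-1.323e-01  a ← 130.554780 − (+1.401e-01/-1.323e-01) = 131.613807
iter 2: u=0.572201  f(a)=+1.723e-03  f'(a)=-1.290e-01  a ← 131.613807 − (+1.723e-03/-1.290e-01) = 131.627157
iter 3: u=0.572143  f(a)=+2.678e-07  f'(a)=-1.290e-01  a ← 131.627157 − (+2.678e-07/-1.290e-01) = 131.627159
iter 4: u=0.572143  f(a)=+0.000e+00  f'(a)=-1.290e-01  a ← 131.627159 − (+0.000e+00/-1.290e-01) = 131.627159
converged: |Δa| < 1e-12 after 4 iterations
sag = a·(cosh(S/(2a)) − 1) = 131.627159·(cosh(0.572143) − 1) = 22.138029
T_max/T_min = cosh(S/(2a)) = 1.168187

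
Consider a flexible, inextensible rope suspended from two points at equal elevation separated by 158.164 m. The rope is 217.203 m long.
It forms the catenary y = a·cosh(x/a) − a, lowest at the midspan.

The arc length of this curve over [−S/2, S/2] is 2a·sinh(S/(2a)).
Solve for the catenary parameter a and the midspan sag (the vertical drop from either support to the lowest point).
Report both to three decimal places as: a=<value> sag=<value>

a=55.579 sag=66.418

seed: a₀ = √(S³/(24(L−S))) = √(158.164³/(24·59.039)) = 52.842863
iter 1: u=1.496550  f(a)=+6.975e+00  f'(a)=-2.777e+00  a ← 52.842863 − (+6.975e+00/-2.777e+00) = 55.354880
iter 2: u=1.428636  f(a)=+5.282e-01  f'(a)=-2.371e+00  a ← 55.354880 − (+5.282e-01/-2.371e+00) = 55.577690
iter 3: u=1.422909  f(a)=+3.578e-03  f'(a)=-2.339e+00  a ← 55.577690 − (+3.578e-03/-2.339e+00) = 55.579220
iter 4: u=1.422870  f(a)=+1.666e-07  f'(a)=-2.338e+00  a ← 55.579220 − (+1.666e-07/-2.338e+00) = 55.579220
iter 5: u=1.422870  f(a)=+0.000e+00  f'(a)=-2.338e+00  a ← 55.579220 − (+0.000e+00/-2.338e+00) = 55.579220
converged: |Δa| < 1e-12 after 5 iterations
sag = a·(cosh(S/(2a)) − 1) = 55.579220·(cosh(1.422870) − 1) = 66.418056
T_max/T_min = cosh(S/(2a)) = 2.195016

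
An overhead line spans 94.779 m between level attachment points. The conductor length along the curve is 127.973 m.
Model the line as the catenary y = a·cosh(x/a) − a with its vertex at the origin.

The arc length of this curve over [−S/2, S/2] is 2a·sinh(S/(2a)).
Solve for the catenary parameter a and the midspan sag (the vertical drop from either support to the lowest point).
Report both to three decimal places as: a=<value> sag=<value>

a=34.287 sag=38.307

seed: a₀ = √(S³/(24(L−S))) = √(94.779³/(24·33.194)) = 32.691343
iter 1: u=1.449604  f(a)=+3.667e+00  f'(a)=-2.491e+00  a ← 32.691343 − (+3.667e+00/-2.491e+00) = 34.163689
iter 2: u=1.387131  f(a)=+2.623e-01  f'(a)=-2.146e+00  a ← 34.163689 − (+2.623e-01/-2.146e+00) = 34.285912
iter 3: u=1.382186  f(a)=+1.570e-03  f'(a)=-2.120e+00  a ← 34.285912 − (+1.570e-03/-2.120e+00) = 34.286653
iter 4: u=1.382156  f(a)=+5.704e-08  f'(a)=-2.120e+00  a ← 34.286653 − (+5.704e-08/-2.120e+00) = 34.286653
iter 5: u=1.382156  f(a)=+2.842e-14  f'(a)=-2.120e+00  a ← 34.286653 − (+2.842e-14/-2.120e+00) = 34.286653
converged: |Δa| < 1e-12 after 5 iterations
sag = a·(cosh(S/(2a)) − 1) = 34.286653·(cosh(1.382156) − 1) = 38.307057
T_max/T_min = cosh(S/(2a)) = 2.117259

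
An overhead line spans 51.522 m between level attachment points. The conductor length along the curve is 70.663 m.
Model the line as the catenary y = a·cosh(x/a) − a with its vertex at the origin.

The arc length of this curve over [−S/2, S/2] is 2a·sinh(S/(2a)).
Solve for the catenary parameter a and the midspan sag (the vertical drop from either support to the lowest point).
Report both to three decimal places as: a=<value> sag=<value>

a=18.144 sag=21.574

seed: a₀ = √(S³/(24(L−S))) = √(51.522³/(24·19.141)) = 17.254451
iter 1: u=1.493006  f(a)=+2.250e+00  f'(a)=-2.754e+00  a ← 17.254451 − (+2.250e+00/-2.754e+00) = 18.071411
iter 2: u=1.425511  f(a)=+1.697e-01  f'(a)=-2.353e+00  a ← 18.071411 − (+1.697e-01/-2.353e+00) = 18.143517
iter 3: u=1.419846  f(a)=+1.139e-03  f'(a)=-2.322e+00  a ← 18.143517 − (+1.139e-03/-2.322e+00) = 18.144007
iter 4: u=1.419808  f(a)=+5.206e-08  f'(a)=-2.321e+00  a ← 18.144007 − (+5.206e-08/-2.321e+00) = 18.144007
iter 5: u=1.419808  f(a)=-1.421e-14  f'(a)=-2.321e+00  a ← 18.144007 − (-1.421e-14/-2.321e+00) = 18.144007
converged: |Δa| < 1e-12 after 5 iterations
sag = a·(cosh(S/(2a)) − 1) = 18.144007·(cosh(1.419808) − 1) = 21.573997
T_max/T_min = cosh(S/(2a)) = 2.189043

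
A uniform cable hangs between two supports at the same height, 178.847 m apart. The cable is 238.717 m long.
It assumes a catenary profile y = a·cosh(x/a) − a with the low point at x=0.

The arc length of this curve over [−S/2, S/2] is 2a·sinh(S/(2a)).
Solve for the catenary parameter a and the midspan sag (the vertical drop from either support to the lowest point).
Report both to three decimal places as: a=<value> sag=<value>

seed: a₀ = √(S³/(24(L−S))) = √(178.847³/(24·59.870)) = 63.097513
iter 1: u=1.417227  f(a)=+6.308e+00  f'(a)=-2.307e+00  a ← 63.097513 − (+6.308e+00/-2.307e+00) = 65.831623
iter 2: u=1.358367  f(a)=+4.332e-01  f'(a)=-2.000e+00  a ← 65.831623 − (+4.332e-01/-2.000e+00) = 66.048188
iter 3: u=1.353913  f(a)=+2.376e-03  f'(a)=-1.978e+00  a ← 66.048188 − (+2.376e-03/-1.978e+00) = 66.049389
iter 4: u=1.353888  f(a)=+7.233e-08  f'(a)=-1.978e+00  a ← 66.049389 − (+7.233e-08/-1.978e+00) = 66.049389
iter 5: u=1.353888  f(a)=+0.000e+00  f'(a)=-1.978e+00  a ← 66.049389 − (+0.000e+00/-1.978e+00) = 66.049389
converged: |Δa| < 1e-12 after 5 iterations
sag = a·(cosh(S/(2a)) − 1) = 66.049389·(cosh(1.353888) − 1) = 70.365322
T_max/T_min = cosh(S/(2a)) = 2.065344

a=66.049 sag=70.365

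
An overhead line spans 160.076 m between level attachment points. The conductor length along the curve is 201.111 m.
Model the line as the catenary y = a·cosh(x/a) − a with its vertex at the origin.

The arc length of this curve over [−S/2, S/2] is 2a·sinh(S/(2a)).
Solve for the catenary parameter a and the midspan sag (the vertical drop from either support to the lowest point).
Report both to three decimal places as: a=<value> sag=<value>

a=66.885 sag=53.884

seed: a₀ = √(S³/(24(L−S))) = √(160.076³/(24·41.035)) = 64.536662
iter 1: u=1.240194  f(a)=+3.274e+00  f'(a)=-1.478e+00  a ← 64.536662 − (+3.274e+00/-1.478e+00) = 66.751207
iter 2: u=1.199049  f(a)=+1.761e-01  f'(a)=-1.323e+00  a ← 66.751207 − (+1.761e-01/-1.323e+00) = 66.884262
iter 3: u=1.196664  f(a)=+5.732e-04  f'(a)=-1.315e+00  a ← 66.884262 − (+5.732e-04/-1.315e+00) = 66.884698
iter 4: u=1.196656  f(a)=+6.120e-09  f'(a)=-1.315e+00  a ← 66.884698 − (+6.120e-09/-1.315e+00) = 66.884698
iter 5: u=1.196656  f(a)=+0.000e+00  f'(a)=-1.315e+00  a ← 66.884698 − (+0.000e+00/-1.315e+00) = 66.884698
converged: |Δa| < 1e-12 after 5 iterations
sag = a·(cosh(S/(2a)) − 1) = 66.884698·(cosh(1.196656) − 1) = 53.883557
T_max/T_min = cosh(S/(2a)) = 1.805619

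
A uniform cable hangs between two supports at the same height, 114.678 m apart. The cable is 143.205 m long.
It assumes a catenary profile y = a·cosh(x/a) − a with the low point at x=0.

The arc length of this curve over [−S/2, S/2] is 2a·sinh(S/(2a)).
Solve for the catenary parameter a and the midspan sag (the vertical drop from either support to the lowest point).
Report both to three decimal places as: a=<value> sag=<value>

seed: a₀ = √(S³/(24(L−S))) = √(114.678³/(24·28.527)) = 46.933884
iter 1: u=1.221697  f(a)=+2.206e+00  f'(a)=-1.407e+00  a ← 46.933884 − (+2.206e+00/-1.407e+00) = 48.501848
iter 2: u=1.182202  f(a)=+1.154e-01  f'(a)=-1.263e+00  a ← 48.501848 − (+1.154e-01/-1.263e+00) = 48.593175
iter 3: u=1.179981  f(a)=+3.541e-04  f'(a)=-1.256e+00  a ← 48.593175 − (+3.541e-04/-1.256e+00) = 48.593457
iter 4: u=1.179974  f(a)=+3.358e-09  f'(a)=-1.256e+00  a ← 48.593457 − (+3.358e-09/-1.256e+00) = 48.593457
iter 5: u=1.179974  f(a)=+0.000e+00  f'(a)=-1.256e+00  a ← 48.593457 − (+0.000e+00/-1.256e+00) = 48.593457
converged: |Δa| < 1e-12 after 5 iterations
sag = a·(cosh(S/(2a)) − 1) = 48.593457·(cosh(1.179974) − 1) = 37.941172
T_max/T_min = cosh(S/(2a)) = 1.780788

a=48.593 sag=37.941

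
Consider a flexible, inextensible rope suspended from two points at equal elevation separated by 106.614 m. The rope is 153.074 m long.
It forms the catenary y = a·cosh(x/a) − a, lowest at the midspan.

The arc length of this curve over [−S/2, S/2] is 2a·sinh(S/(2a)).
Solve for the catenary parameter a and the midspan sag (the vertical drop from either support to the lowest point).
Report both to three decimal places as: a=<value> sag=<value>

a=34.937 sag=49.197

seed: a₀ = √(S³/(24(L−S))) = √(106.614³/(24·46.460)) = 32.966750
iter 1: u=1.616993  f(a)=+6.466e+00  f'(a)=-3.628e+00  a ← 32.966750 − (+6.466e+00/-3.628e+00) = 34.749103
iter 2: u=1.534054  f(a)=+5.614e-01  f'(a)=-3.023e+00  a ← 34.749103 − (+5.614e-01/-3.023e+00) = 34.934827
iter 3: u=1.525899  f(a)=+5.121e-03  f'(a)=-2.968e+00  a ← 34.934827 − (+5.121e-03/-2.968e+00) = 34.936552
iter 4: u=1.525823  f(a)=+4.347e-07  f'(a)=-2.967e+00  a ← 34.936552 − (+4.347e-07/-2.967e+00) = 34.936552
iter 5: u=1.525823  f(a)=+0.000e+00  f'(a)=-2.967e+00  a ← 34.936552 − (+0.000e+00/-2.967e+00) = 34.936552
converged: |Δa| < 1e-12 after 5 iterations
sag = a·(cosh(S/(2a)) − 1) = 34.936552·(cosh(1.525823) − 1) = 49.197121
T_max/T_min = cosh(S/(2a)) = 2.408185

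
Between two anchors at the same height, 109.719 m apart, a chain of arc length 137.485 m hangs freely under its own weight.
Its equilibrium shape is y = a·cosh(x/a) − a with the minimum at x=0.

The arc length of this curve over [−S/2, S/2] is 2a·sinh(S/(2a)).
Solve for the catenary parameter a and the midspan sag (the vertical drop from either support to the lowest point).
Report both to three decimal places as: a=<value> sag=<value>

seed: a₀ = √(S³/(24(L−S))) = √(109.719³/(24·27.766)) = 44.520546
iter 1: u=1.232229  f(a)=+2.186e+00  f'(a)=-1.447e+00  a ← 44.520546 − (+2.186e+00/-1.447e+00) = 46.030825
iter 2: u=1.191799  f(a)=+1.162e-01  f'(a)=-1.297e+00  a ← 46.030825 − (+1.162e-01/-1.297e+00) = 46.120366
iter 3: u=1.189485  f(a)=+3.687e-04  f'(a)=-1.289e+00  a ← 46.120366 − (+3.687e-04/-1.289e+00) = 46.120652
iter 4: u=1.189478  f(a)=+3.742e-09  f'(a)=-1.289e+00  a ← 46.120652 − (+3.742e-09/-1.289e+00) = 46.120652
iter 5: u=1.189478  f(a)=-2.842e-14  f'(a)=-1.289e+00  a ← 46.120652 − (-2.842e-14/-1.289e+00) = 46.120652
converged: |Δa| < 1e-12 after 5 iterations
sag = a·(cosh(S/(2a)) − 1) = 46.120652·(cosh(1.189478) − 1) = 36.660057
T_max/T_min = cosh(S/(2a)) = 1.794873

a=46.121 sag=36.660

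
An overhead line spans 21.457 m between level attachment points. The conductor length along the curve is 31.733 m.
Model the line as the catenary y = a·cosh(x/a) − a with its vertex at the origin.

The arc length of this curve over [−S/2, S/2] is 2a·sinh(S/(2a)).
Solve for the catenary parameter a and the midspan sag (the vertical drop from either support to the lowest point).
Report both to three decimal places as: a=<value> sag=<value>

seed: a₀ = √(S³/(24(L−S))) = √(21.457³/(24·10.276)) = 6.329011
iter 1: u=1.695131  f(a)=+1.582e+00  f'(a)=-4.281e+00  a ← 6.329011 − (+1.582e+00/-4.281e+00) = 6.698409
iter 2: u=1.601649  f(a)=+1.490e-01  f'(a)=-3.509e+00  a ← 6.698409 − (+1.490e-01/-3.509e+00) = 6.740877
iter 3: u=1.591558  f(a)=+1.627e-03  f'(a)=-3.433e+00  a ← 6.740877 − (+1.627e-03/-3.433e+00) = 6.741351
iter 4: u=1.591447  f(a)=+1.988e-07  f'(a)=-3.432e+00  a ← 6.741351 − (+1.988e-07/-3.432e+00) = 6.741351
iter 5: u=1.591446  f(a)=+7.105e-15  f'(a)=-3.432e+00  a ← 6.741351 − (+7.105e-15/-3.432e+00) = 6.741351
converged: |Δa| < 1e-12 after 5 iterations
sag = a·(cosh(S/(2a)) − 1) = 6.741351·(cosh(1.591446) − 1) = 10.497896
T_max/T_min = cosh(S/(2a)) = 2.557239

a=6.741 sag=10.498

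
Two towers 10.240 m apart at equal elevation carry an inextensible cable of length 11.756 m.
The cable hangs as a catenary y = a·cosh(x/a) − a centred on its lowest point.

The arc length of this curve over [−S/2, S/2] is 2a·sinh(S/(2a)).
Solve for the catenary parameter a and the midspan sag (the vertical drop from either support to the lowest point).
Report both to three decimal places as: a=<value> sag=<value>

a=5.549 sag=2.534

seed: a₀ = √(S³/(24(L−S))) = √(10.240³/(24·1.516)) = 5.432437
iter 1: u=0.942487  f(a)=+6.877e-02  f'(a)=-6.093e-01  a ← 5.432437 − (+6.877e-02/-6.093e-01) = 5.545309
iter 2: u=0.923303  f(a)=+2.202e-03  f'(a)=-5.709e-01  a ← 5.545309 − (+2.202e-03/-5.709e-01) = 5.549166
iter 3: u=0.922661  f(a)=+2.422e-06  f'(a)=-5.696e-01  a ← 5.549166 − (+2.422e-06/-5.696e-01) = 5.549171
iter 4: u=0.922660  f(a)=+2.938e-12  f'(a)=-5.696e-01  a ← 5.549171 − (+2.938e-12/-5.696e-01) = 5.549171
converged: |Δa| < 1e-12 after 4 iterations
sag = a·(cosh(S/(2a)) − 1) = 5.549171·(cosh(0.922660) − 1) = 2.534404
T_max/T_min = cosh(S/(2a)) = 1.456718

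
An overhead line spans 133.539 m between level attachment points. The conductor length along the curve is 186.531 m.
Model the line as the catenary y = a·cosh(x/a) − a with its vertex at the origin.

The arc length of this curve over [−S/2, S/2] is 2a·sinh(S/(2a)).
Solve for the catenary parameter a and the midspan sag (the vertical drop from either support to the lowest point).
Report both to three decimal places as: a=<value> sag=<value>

a=45.643 sag=58.192

seed: a₀ = √(S³/(24(L−S))) = √(133.539³/(24·52.992)) = 43.271446
iter 1: u=1.543038  f(a)=+6.678e+00  f'(a)=-3.084e+00  a ← 43.271446 − (+6.678e+00/-3.084e+00) = 45.436722
iter 2: u=1.469505  f(a)=+5.340e-01  f'(a)=-2.609e+00  a ← 45.436722 − (+5.340e-01/-2.609e+00) = 45.641395
iter 3: u=1.462915  f(a)=+4.070e-03  f'(a)=-2.569e+00  a ← 45.641395 − (+4.070e-03/-2.569e+00) = 45.642979
iter 4: u=1.462865  f(a)=+2.404e-07  f'(a)=-2.569e+00  a ← 45.642979 − (+2.404e-07/-2.569e+00) = 45.642979
iter 5: u=1.462865  f(a)=+0.000e+00  f'(a)=-2.569e+00  a ← 45.642979 − (+0.000e+00/-2.569e+00) = 45.642979
converged: |Δa| < 1e-12 after 5 iterations
sag = a·(cosh(S/(2a)) − 1) = 45.642979·(cosh(1.462865) − 1) = 58.192155
T_max/T_min = cosh(S/(2a)) = 2.274942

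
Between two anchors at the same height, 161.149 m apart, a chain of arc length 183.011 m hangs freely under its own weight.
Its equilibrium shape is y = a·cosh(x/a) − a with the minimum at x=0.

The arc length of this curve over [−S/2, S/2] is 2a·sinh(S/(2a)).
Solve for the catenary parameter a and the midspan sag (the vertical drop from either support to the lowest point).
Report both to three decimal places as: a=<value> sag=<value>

a=91.071 sag=38.030

seed: a₀ = √(S³/(24(L−S))) = √(161.149³/(24·21.862)) = 89.308101
iter 1: u=0.902208  f(a)=+9.072e-01  f'(a)=-5.306e-01  a ← 89.308101 − (+9.072e-01/-5.306e-01) = 91.017823
iter 2: u=0.885261  f(a)=+2.671e-02  f'(a)=-4.998e-01  a ← 91.017823 − (+2.671e-02/-4.998e-01) = 91.071259
iter 3: u=0.884741  f(a)=+2.470e-05  f'(a)=-4.989e-01  a ← 91.071259 − (+2.470e-05/-4.989e-01) = 91.071309
iter 4: u=0.884741  f(a)=+2.120e-11  f'(a)=-4.989e-01  a ← 91.071309 − (+2.120e-11/-4.989e-01) = 91.071309
converged: |Δa| < 1e-12 after 4 iterations
sag = a·(cosh(S/(2a)) − 1) = 91.071309·(cosh(0.884741) − 1) = 38.030356
T_max/T_min = cosh(S/(2a)) = 1.417589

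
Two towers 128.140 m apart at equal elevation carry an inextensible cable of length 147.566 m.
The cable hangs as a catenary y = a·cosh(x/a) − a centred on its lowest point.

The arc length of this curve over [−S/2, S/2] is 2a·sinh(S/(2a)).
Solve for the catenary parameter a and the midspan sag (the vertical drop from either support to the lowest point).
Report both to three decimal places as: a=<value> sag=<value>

seed: a₀ = √(S³/(24(L−S))) = √(128.140³/(24·19.426)) = 67.178417
iter 1: u=0.953729  f(a)=+9.029e-01  f'(a)=-6.327e-01  a ← 67.178417 − (+9.029e-01/-6.327e-01) = 68.605465
iter 2: u=0.933891  f(a)=+2.957e-02  f'(a)=-5.919e-01  a ← 68.605465 − (+2.957e-02/-5.919e-01) = 68.655429
iter 3: u=0.933211  f(a)=+3.410e-05  f'(a)=-5.905e-01  a ← 68.655429 − (+3.410e-05/-5.905e-01) = 68.655487
iter 4: u=0.933210  f(a)=+4.547e-11  f'(a)=-5.905e-01  a ← 68.655487 − (+4.547e-11/-5.905e-01) = 68.655487
iter 5: u=0.933210  f(a)=-2.842e-14  f'(a)=-5.905e-01  a ← 68.655487 − (-2.842e-14/-5.905e-01) = 68.655487
converged: |Δa| < 1e-12 after 5 iterations
sag = a·(cosh(S/(2a)) − 1) = 68.655487·(cosh(0.933210) − 1) = 32.128971
T_max/T_min = cosh(S/(2a)) = 1.467974

a=68.655 sag=32.129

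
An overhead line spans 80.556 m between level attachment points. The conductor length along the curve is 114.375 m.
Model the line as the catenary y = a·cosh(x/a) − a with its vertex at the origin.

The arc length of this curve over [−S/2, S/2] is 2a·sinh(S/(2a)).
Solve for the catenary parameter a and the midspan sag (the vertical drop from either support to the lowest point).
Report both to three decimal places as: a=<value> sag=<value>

a=26.843 sag=36.331

seed: a₀ = √(S³/(24(L−S))) = √(80.556³/(24·33.819)) = 25.378201
iter 1: u=1.587110  f(a)=+4.524e+00  f'(a)=-3.400e+00  a ← 25.378201 − (+4.524e+00/-3.400e+00) = 26.708842
iter 2: u=1.508040  f(a)=+3.802e-01  f'(a)=-2.850e+00  a ← 26.708842 − (+3.802e-01/-2.850e+00) = 26.842214
iter 3: u=1.500547  f(a)=+3.229e-03  f'(a)=-2.802e+00  a ← 26.842214 − (+3.229e-03/-2.802e+00) = 26.843366
iter 4: u=1.500482  f(a)=+2.373e-07  f'(a)=-2.802e+00  a ← 26.843366 − (+2.373e-07/-2.802e+00) = 26.843366
iter 5: u=1.500482  f(a)=-2.842e-14  f'(a)=-2.802e+00  a ← 26.843366 − (-2.842e-14/-2.802e+00) = 26.843366
converged: |Δa| < 1e-12 after 5 iterations
sag = a·(cosh(S/(2a)) − 1) = 26.843366·(cosh(1.500482) − 1) = 36.330809
T_max/T_min = cosh(S/(2a)) = 2.353437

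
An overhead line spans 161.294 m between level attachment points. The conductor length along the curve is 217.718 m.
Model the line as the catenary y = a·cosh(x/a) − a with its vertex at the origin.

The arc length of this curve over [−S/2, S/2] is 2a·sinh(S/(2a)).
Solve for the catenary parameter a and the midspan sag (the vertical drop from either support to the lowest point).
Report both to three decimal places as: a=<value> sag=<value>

a=58.379 sag=65.146

seed: a₀ = √(S³/(24(L−S))) = √(161.294³/(24·56.424)) = 55.665968
iter 1: u=1.448767  f(a)=+6.226e+00  f'(a)=-2.486e+00  a ← 55.665968 − (+6.226e+00/-2.486e+00) = 58.170572
iter 2: u=1.386388  f(a)=+4.449e-01  f'(a)=-2.142e+00  a ← 58.170572 − (+4.449e-01/-2.142e+00) = 58.378237
iter 3: u=1.381457  f(a)=+2.658e-03  f'(a)=-2.117e+00  a ← 58.378237 − (+2.658e-03/-2.117e+00) = 58.379493
iter 4: u=1.381427  f(a)=+9.609e-08  f'(a)=-2.117e+00  a ← 58.379493 − (+9.609e-08/-2.117e+00) = 58.379493
iter 5: u=1.381427  f(a)=+0.000e+00  f'(a)=-2.117e+00  a ← 58.379493 − (+0.000e+00/-2.117e+00) = 58.379493
converged: |Δa| < 1e-12 after 5 iterations
sag = a·(cosh(S/(2a)) − 1) = 58.379493·(cosh(1.381427) − 1) = 65.145594
T_max/T_min = cosh(S/(2a)) = 2.115899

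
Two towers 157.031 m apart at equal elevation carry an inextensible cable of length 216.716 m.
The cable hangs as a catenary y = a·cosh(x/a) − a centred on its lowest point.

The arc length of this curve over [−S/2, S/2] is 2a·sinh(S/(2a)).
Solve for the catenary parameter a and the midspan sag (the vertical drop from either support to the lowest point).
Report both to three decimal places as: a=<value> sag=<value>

a=54.730 sag=66.665

seed: a₀ = √(S³/(24(L−S))) = √(157.031³/(24·59.685)) = 51.992401
iter 1: u=1.510134  f(a)=+7.187e+00  f'(a)=-2.864e+00  a ← 51.992401 − (+7.187e+00/-2.864e+00) = 54.501865
iter 2: u=1.440602  f(a)=+5.531e-01  f'(a)=-2.439e+00  a ← 54.501865 − (+5.531e-01/-2.439e+00) = 54.728670
iter 3: u=1.434632  f(a)=+3.879e-03  f'(a)=-2.405e+00  a ← 54.728670 − (+3.879e-03/-2.405e+00) = 54.730284
iter 4: u=1.434590  f(a)=+1.938e-07  f'(a)=-2.404e+00  a ← 54.730284 − (+1.938e-07/-2.404e+00) = 54.730284
iter 5: u=1.434590  f(a)=+0.000e+00  f'(a)=-2.404e+00  a ← 54.730284 − (+0.000e+00/-2.404e+00) = 54.730284
converged: |Δa| < 1e-12 after 5 iterations
sag = a·(cosh(S/(2a)) − 1) = 54.730284·(cosh(1.434590) − 1) = 66.665186
T_max/T_min = cosh(S/(2a)) = 2.218068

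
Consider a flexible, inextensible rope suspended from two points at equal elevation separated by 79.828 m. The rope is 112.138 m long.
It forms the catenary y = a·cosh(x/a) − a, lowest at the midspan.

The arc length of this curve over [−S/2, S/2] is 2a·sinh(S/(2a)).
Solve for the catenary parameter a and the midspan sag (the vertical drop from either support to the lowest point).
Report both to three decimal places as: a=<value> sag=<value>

seed: a₀ = √(S³/(24(L−S))) = √(79.828³/(24·32.310)) = 25.612901
iter 1: u=1.558355  f(a)=+4.158e+00  f'(a)=-3.191e+00  a ← 25.612901 − (+4.158e+00/-3.191e+00) = 26.915801
iter 2: u=1.482921  f(a)=+3.383e-01  f'(a)=-2.691e+00  a ← 26.915801 − (+3.383e-01/-2.691e+00) = 27.041516
iter 3: u=1.476027  f(a)=+2.679e-03  f'(a)=-2.649e+00  a ← 27.041516 − (+2.679e-03/-2.649e+00) = 27.042527
iter 4: u=1.475972  f(a)=+1.708e-07  f'(a)=-2.648e+00  a ← 27.042527 − (+1.708e-07/-2.648e+00) = 27.042527
iter 5: u=1.475972  f(a)=+0.000e+00  f'(a)=-2.648e+00  a ← 27.042527 − (+0.000e+00/-2.648e+00) = 27.042527
converged: |Δa| < 1e-12 after 5 iterations
sag = a·(cosh(S/(2a)) − 1) = 27.042527·(cosh(1.475972) − 1) = 35.207220
T_max/T_min = cosh(S/(2a)) = 2.301920

a=27.043 sag=35.207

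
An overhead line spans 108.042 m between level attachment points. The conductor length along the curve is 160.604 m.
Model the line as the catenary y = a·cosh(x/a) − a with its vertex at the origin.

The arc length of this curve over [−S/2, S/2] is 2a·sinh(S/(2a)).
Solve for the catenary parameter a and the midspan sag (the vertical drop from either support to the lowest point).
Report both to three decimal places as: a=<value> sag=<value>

seed: a₀ = √(S³/(24(L−S))) = √(108.042³/(24·52.562)) = 31.618944
iter 1: u=1.708501  f(a)=+8.227e+00  f'(a)=-4.402e+00  a ← 31.618944 − (+8.227e+00/-4.402e+00) = 33.487795
iter 2: u=1.613155  f(a)=+7.858e-01  f'(a)=-3.598e+00  a ← 33.487795 − (+7.858e-01/-3.598e+00) = 33.706198
iter 3: u=1.602702  f(a)=+8.841e-03  f'(a)=-3.517e+00  a ← 33.706198 − (+8.841e-03/-3.517e+00) = 33.708711
iter 4: u=1.602583  f(a)=+1.147e-06  f'(a)=-3.516e+00  a ← 33.708711 − (+1.147e-06/-3.516e+00) = 33.708712
iter 5: u=1.602583  f(a)=+5.684e-14  f'(a)=-3.516e+00  a ← 33.708712 − (+5.684e-14/-3.516e+00) = 33.708712
converged: |Δa| < 1e-12 after 5 iterations
sag = a·(cosh(S/(2a)) − 1) = 33.708712·(cosh(1.602583) − 1) = 53.381405
T_max/T_min = cosh(S/(2a)) = 2.583609

a=33.709 sag=53.381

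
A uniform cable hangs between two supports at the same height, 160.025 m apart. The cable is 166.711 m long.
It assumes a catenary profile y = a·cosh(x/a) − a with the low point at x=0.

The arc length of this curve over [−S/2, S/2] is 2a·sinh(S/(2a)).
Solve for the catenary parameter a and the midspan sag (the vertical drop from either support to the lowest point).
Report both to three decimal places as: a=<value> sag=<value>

a=160.798 sag=20.321

seed: a₀ = √(S³/(24(L−S))) = √(160.025³/(24·6.686)) = 159.805951
iter 1: u=0.500685  f(a)=+8.431e-02  f'(a)=-8.579e-02  a ← 159.805951 − (+8.431e-02/-8.579e-02) = 160.788621
iter 2: u=0.497625  f(a)=+7.840e-04  f'(a)=-8.420e-02  a ← 160.788621 − (+7.840e-04/-8.420e-02) = 160.797931
iter 3: u=0.497597  f(a)=+6.920e-08  f'(a)=-8.419e-02  a ← 160.797931 − (+6.920e-08/-8.419e-02) = 160.797932
iter 4: u=0.497597  f(a)=-2.842e-14  f'(a)=-8.419e-02  a ← 160.797932 − (-2.842e-14/-8.419e-02) = 160.797932
converged: |Δa| < 1e-12 after 4 iterations
sag = a·(cosh(S/(2a)) − 1) = 160.797932·(cosh(0.497597) − 1) = 20.321129
T_max/T_min = cosh(S/(2a)) = 1.126377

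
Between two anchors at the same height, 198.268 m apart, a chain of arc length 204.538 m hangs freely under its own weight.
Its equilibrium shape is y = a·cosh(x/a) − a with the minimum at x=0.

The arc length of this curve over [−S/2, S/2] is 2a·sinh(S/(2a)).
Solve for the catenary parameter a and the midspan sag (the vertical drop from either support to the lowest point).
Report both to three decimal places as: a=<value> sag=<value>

a=228.655 sag=21.829

seed: a₀ = √(S³/(24(L−S))) = √(198.268³/(24·6.270)) = 227.582858
iter 1: u=0.435595  f(a)=+5.975e-02  f'(a)=-5.615e-02  a ← 227.582858 − (+5.975e-02/-5.615e-02) = 228.646977
iter 2: u=0.433568  f(a)=+4.217e-04  f'(a)=-5.536e-02  a ← 228.646977 − (+4.217e-04/-5.536e-02) = 228.654594
iter 3: u=0.433554  f(a)=+2.133e-08  f'(a)=-5.536e-02  a ← 228.654594 − (+2.133e-08/-5.536e-02) = 228.654594
iter 4: u=0.433554  f(a)=-2.842e-14  f'(a)=-5.536e-02  a ← 228.654594 − (-2.842e-14/-5.536e-02) = 228.654594
converged: |Δa| < 1e-12 after 4 iterations
sag = a·(cosh(S/(2a)) − 1) = 228.654594·(cosh(0.433554) − 1) = 21.828682
T_max/T_min = cosh(S/(2a)) = 1.095466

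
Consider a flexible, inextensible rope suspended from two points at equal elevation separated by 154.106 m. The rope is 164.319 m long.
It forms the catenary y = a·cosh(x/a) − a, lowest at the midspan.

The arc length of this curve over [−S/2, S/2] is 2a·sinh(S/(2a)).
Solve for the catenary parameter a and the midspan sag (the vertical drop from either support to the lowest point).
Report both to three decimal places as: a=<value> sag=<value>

a=123.390 sag=24.851

seed: a₀ = √(S³/(24(L−S))) = √(154.106³/(24·10.213)) = 122.193199
iter 1: u=0.630583  f(a)=+2.050e-01  f'(a)=-1.739e-01  a ← 122.193199 − (+2.050e-01/-1.739e-01) = 123.371931
iter 2: u=0.624559  f(a)=+3.004e-03  f'(a)=-1.688e-01  a ← 123.371931 − (+3.004e-03/-1.688e-01) = 123.389722
iter 3: u=0.624469  f(a)=+6.664e-07  f'(a)=-1.688e-01  a ← 123.389722 − (+6.664e-07/-1.688e-01) = 123.389726
iter 4: u=0.624469  f(a)=+2.842e-14  f'(a)=-1.688e-01  a ← 123.389726 − (+2.842e-14/-1.688e-01) = 123.389726
converged: |Δa| < 1e-12 after 4 iterations
sag = a·(cosh(S/(2a)) − 1) = 123.389726·(cosh(0.624469) − 1) = 24.850646
T_max/T_min = cosh(S/(2a)) = 1.201400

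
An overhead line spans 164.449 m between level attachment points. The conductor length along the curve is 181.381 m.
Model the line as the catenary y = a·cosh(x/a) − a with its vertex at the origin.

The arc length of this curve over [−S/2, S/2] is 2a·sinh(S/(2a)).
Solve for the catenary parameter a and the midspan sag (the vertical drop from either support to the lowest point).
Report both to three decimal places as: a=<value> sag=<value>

a=106.192 sag=33.456

seed: a₀ = √(S³/(24(L−S))) = √(164.449³/(24·16.932)) = 104.613349
iter 1: u=0.785985  f(a)=+5.308e-01  f'(a)=-3.442e-01  a ← 104.613349 − (+5.308e-01/-3.442e-01) = 106.155597
iter 2: u=0.774566  f(a)=+1.197e-02  f'(a)=-3.288e-01  a ← 106.155597 − (+1.197e-02/-3.288e-01) = 106.191988
iter 3: u=0.774300  f(a)=+6.392e-06  f'(a)=-3.284e-01  a ← 106.191988 − (+6.392e-06/-3.284e-01) = 106.192007
iter 4: u=0.774300  f(a)=+1.819e-12  f'(a)=-3.284e-01  a ← 106.192007 − (+1.819e-12/-3.284e-01) = 106.192007
converged: |Δa| < 1e-12 after 4 iterations
sag = a·(cosh(S/(2a)) − 1) = 106.192007·(cosh(0.774300) − 1) = 33.455797
T_max/T_min = cosh(S/(2a)) = 1.315050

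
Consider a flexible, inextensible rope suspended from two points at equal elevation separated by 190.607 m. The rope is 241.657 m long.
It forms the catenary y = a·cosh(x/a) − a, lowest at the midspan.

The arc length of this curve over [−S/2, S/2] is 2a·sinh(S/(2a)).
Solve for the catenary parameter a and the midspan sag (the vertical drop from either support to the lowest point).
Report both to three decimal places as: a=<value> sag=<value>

a=78.032 sag=65.803

seed: a₀ = √(S³/(24(L−S))) = √(190.607³/(24·51.050)) = 75.180425
iter 1: u=1.267664  f(a)=+4.262e+00  f'(a)=-1.589e+00  a ← 75.180425 − (+4.262e+00/-1.589e+00) = 77.862445
iter 2: u=1.223998  f(a)=+2.387e-01  f'(a)=-1.416e+00  a ← 77.862445 − (+2.387e-01/-1.416e+00) = 78.031052
iter 3: u=1.221354  f(a)=+8.470e-04  f'(a)=-1.406e+00  a ← 78.031052 − (+8.470e-04/-1.406e+00) = 78.031655
iter 4: u=1.221344  f(a)=+1.075e-08  f'(a)=-1.406e+00  a ← 78.031655 − (+1.075e-08/-1.406e+00) = 78.031655
iter 5: u=1.221344  f(a)=-5.684e-14  f'(a)=-1.406e+00  a ← 78.031655 − (-5.684e-14/-1.406e+00) = 78.031655
converged: |Δa| < 1e-12 after 5 iterations
sag = a·(cosh(S/(2a)) − 1) = 78.031655·(cosh(1.221344) − 1) = 65.803200
T_max/T_min = cosh(S/(2a)) = 1.843289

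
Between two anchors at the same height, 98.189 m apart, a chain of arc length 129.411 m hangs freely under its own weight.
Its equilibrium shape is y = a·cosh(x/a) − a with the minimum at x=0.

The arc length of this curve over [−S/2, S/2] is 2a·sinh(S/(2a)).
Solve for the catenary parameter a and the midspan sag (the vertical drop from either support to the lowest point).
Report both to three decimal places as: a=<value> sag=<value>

a=37.128 sag=37.473

seed: a₀ = √(S³/(24(L−S))) = √(98.189³/(24·31.222)) = 35.543343
iter 1: u=1.381257  f(a)=+3.117e+00  f'(a)=-2.116e+00  a ← 35.543343 − (+3.117e+00/-2.116e+00) = 37.016775
iter 2: u=1.326277  f(a)=+2.043e-01  f'(a)=-1.847e+00  a ← 37.016775 − (+2.043e-01/-1.847e+00) = 37.127421
iter 3: u=1.322325  f(a)=+1.014e-03  f'(a)=-1.828e+00  a ← 37.127421 − (+1.014e-03/-1.828e+00) = 37.127976
iter 4: u=1.322305  f(a)=+2.524e-08  f'(a)=-1.828e+00  a ← 37.127976 − (+2.524e-08/-1.828e+00) = 37.127976
iter 5: u=1.322305  f(a)=+0.000e+00  f'(a)=-1.828e+00  a ← 37.127976 − (+0.000e+00/-1.828e+00) = 37.127976
converged: |Δa| < 1e-12 after 5 iterations
sag = a·(cosh(S/(2a)) − 1) = 37.127976·(cosh(1.322305) − 1) = 37.472884
T_max/T_min = cosh(S/(2a)) = 2.009290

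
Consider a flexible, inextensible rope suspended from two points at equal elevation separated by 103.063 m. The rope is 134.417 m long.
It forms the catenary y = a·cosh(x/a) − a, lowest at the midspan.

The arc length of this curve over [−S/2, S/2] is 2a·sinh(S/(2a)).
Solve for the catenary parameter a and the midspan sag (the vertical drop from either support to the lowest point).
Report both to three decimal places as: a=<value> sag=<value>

a=39.773 sag=38.322

seed: a₀ = √(S³/(24(L−S))) = √(103.063³/(24·31.354)) = 38.141878
iter 1: u=1.351048  f(a)=+2.989e+00  f'(a)=-1.964e+00  a ← 38.141878 − (+2.989e+00/-1.964e+00) = 39.663527
iter 2: u=1.299216  f(a)=+1.882e-01  f'(a)=-1.724e+00  a ← 39.663527 − (+1.882e-01/-1.724e+00) = 39.772673
iter 3: u=1.295651  f(a)=+8.567e-04  f'(a)=-1.708e+00  a ← 39.772673 − (+8.567e-04/-1.708e+00) = 39.773174
iter 4: u=1.295635  f(a)=+1.793e-08  f'(a)=-1.708e+00  a ← 39.773174 − (+1.793e-08/-1.708e+00) = 39.773174
iter 5: u=1.295635  f(a)=+2.842e-14  f'(a)=-1.708e+00  a ← 39.773174 − (+2.842e-14/-1.708e+00) = 39.773174
converged: |Δa| < 1e-12 after 5 iterations
sag = a·(cosh(S/(2a)) − 1) = 39.773174·(cosh(1.295635) − 1) = 38.322202
T_max/T_min = cosh(S/(2a)) = 1.963519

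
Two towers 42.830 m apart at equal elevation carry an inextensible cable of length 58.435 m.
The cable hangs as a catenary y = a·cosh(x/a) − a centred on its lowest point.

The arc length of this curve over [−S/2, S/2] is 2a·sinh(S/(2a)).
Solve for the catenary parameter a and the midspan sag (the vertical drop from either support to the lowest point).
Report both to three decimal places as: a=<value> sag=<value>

a=15.217 sag=17.726

seed: a₀ = √(S³/(24(L−S))) = √(42.830³/(24·15.605)) = 14.483870
iter 1: u=1.478541  f(a)=+1.797e+00  f'(a)=-2.664e+00  a ← 14.483870 − (+1.797e+00/-2.664e+00) = 15.158458
iter 2: u=1.412743  f(a)=+1.332e-01  f'(a)=-2.283e+00  a ← 15.158458 − (+1.332e-01/-2.283e+00) = 15.216806
iter 3: u=1.407326  f(a)=+8.609e-04  f'(a)=-2.253e+00  a ← 15.216806 − (+8.609e-04/-2.253e+00) = 15.217188
iter 4: u=1.407290  f(a)=+3.648e-08  f'(a)=-2.253e+00  a ← 15.217188 − (+3.648e-08/-2.253e+00) = 15.217188
iter 5: u=1.407290  f(a)=+0.000e+00  f'(a)=-2.253e+00  a ← 15.217188 − (+0.000e+00/-2.253e+00) = 15.217188
converged: |Δa| < 1e-12 after 5 iterations
sag = a·(cosh(S/(2a)) − 1) = 15.217188·(cosh(1.407290) − 1) = 17.725567
T_max/T_min = cosh(S/(2a)) = 2.164839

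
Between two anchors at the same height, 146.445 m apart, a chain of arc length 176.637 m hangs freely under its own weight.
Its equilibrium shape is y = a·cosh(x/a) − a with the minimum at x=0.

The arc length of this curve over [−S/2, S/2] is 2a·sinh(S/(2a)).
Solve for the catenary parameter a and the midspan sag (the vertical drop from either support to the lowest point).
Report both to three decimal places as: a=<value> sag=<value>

seed: a₀ = √(S³/(24(L−S))) = √(146.445³/(24·30.192)) = 65.835519
iter 1: u=1.112204  f(a)=+1.923e+00  f'(a)=-1.036e+00  a ← 65.835519 − (+1.923e+00/-1.036e+00) = 67.692403
iter 2: u=1.081695  f(a)=+8.437e-02  f'(a)=-9.467e-01  a ← 67.692403 − (+8.437e-02/-9.467e-01) = 67.781525
iter 3: u=1.080272  f(a)=+1.789e-04  f'(a)=-9.427e-01  a ← 67.781525 − (+1.789e-04/-9.427e-01) = 67.781715
iter 4: u=1.080269  f(a)=+8.077e-10  f'(a)=-9.427e-01  a ← 67.781715 − (+8.077e-10/-9.427e-01) = 67.781715
iter 5: u=1.080269  f(a)=+0.000e+00  f'(a)=-9.427e-01  a ← 67.781715 − (+0.000e+00/-9.427e-01) = 67.781715
converged: |Δa| < 1e-12 after 5 iterations
sag = a·(cosh(S/(2a)) − 1) = 67.781715·(cosh(1.080269) − 1) = 43.548956
T_max/T_min = cosh(S/(2a)) = 1.642488

a=67.782 sag=43.549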